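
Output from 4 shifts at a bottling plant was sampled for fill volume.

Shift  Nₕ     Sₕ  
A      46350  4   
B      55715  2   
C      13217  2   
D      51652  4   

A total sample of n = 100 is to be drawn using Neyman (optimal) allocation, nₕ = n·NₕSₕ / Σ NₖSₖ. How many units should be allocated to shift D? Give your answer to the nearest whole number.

39

Σ NₕSₕ = 46350·4 + 55715·2 + 13217·2 + 51652·4 = 529872.
Share for D: 206608/529872 = 0.38992.
n_D = 100 × 0.38992 = 38.992... → 39.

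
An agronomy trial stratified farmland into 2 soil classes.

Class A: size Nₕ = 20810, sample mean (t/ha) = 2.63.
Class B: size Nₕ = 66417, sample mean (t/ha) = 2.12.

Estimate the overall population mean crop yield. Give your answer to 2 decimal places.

x̄_st = (Σ Nₕx̄ₕ) / (Σ Nₕ) = (20810·2.63 + 66417·2.12) / 87227
= 195534.34 / 87227 = 2.2417... → 2.24.

2.24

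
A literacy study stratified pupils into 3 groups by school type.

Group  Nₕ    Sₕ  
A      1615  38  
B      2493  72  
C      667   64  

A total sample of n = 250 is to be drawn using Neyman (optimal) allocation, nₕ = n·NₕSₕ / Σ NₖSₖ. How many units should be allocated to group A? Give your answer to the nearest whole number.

54

Σ NₕSₕ = 1615·38 + 2493·72 + 667·64 = 283554.
Share for A: 61370/283554 = 0.21643.
n_A = 250 × 0.21643 = 54.108... → 54.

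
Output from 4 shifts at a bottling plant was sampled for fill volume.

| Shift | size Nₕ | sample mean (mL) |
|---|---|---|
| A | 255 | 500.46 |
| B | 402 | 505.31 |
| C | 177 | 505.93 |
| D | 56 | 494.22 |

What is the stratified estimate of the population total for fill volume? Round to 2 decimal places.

447977.85

A: 255·500.46 = 127617.3
B: 402·505.31 = 203134.62
C: 177·505.93 = 89549.61
D: 56·494.22 = 27676.32
τ̂ = Σ Nₕx̄ₕ = 447977.85.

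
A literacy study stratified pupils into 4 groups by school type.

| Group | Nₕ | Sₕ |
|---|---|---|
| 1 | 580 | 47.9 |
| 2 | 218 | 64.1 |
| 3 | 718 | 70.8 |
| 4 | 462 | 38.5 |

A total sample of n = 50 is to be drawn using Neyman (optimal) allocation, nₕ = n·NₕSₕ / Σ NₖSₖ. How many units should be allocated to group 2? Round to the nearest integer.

6

1: NₕSₕ = 580·47.9 = 27782
2: NₕSₕ = 218·64.1 = 13973.8
3: NₕSₕ = 718·70.8 = 50834.4
4: NₕSₕ = 462·38.5 = 17787
Σ NₕSₕ = 110377.2.
n_2 = 50·13973.8/110377.2 = 6.330... → 6.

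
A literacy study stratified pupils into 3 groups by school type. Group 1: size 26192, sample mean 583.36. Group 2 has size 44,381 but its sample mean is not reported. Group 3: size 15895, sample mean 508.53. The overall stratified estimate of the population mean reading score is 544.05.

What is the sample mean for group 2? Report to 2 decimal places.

533.57

N = 26192 + 44381 + 15895 = 86468.
Overall total = μ·N = 544.05·86468 = 47042915.4.
Subtract the known strata: 26192·583.36 + 15895·508.53 = 23362449.47.
Remaining total for group 2: 47042915.4 − 23362449.47 = 23680465.93.
Divide by its size: 23680465.93 / 44381 = 533.5722... → 533.57.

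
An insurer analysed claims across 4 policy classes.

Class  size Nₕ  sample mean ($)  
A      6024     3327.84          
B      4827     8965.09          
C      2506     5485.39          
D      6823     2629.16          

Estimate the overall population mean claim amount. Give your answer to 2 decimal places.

N = 6024 + 4827 + 2506 + 6823 = 20180.
The stratified mean weights each stratum mean by its population share Nₕ/N.
Σ Nₕx̄ₕ = 6024·3327.84 + 4827·8965.09 + 2506·5485.39 + 6823·2629.16 = 20046908.16 + 43274489.43 + 13746387.34 + 17938758.68 = 95006543.61.
Divide by N: 95006543.61 / 20180 = 4707.9556... → 4707.96.

4707.96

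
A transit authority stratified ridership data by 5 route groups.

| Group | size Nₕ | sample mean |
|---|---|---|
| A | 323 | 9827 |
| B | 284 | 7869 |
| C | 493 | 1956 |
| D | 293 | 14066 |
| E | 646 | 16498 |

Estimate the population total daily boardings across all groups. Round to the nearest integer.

Estimate total by summing Nₕ·x̄ₕ over strata.
323·9827 + 284·7869 + 493·1956 + 293·14066 + 646·16498 = 3174121 + 2234796 + 964308 + 4121338 + 10657708 = 21152271.

21152271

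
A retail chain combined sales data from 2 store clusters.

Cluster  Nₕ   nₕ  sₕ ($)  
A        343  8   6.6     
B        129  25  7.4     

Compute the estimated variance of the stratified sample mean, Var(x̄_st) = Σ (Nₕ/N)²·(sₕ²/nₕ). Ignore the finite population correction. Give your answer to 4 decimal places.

N = 472; Wₕ = Nₕ/N.
cluster A: (343/472)²·6.6²/8 = 2.8754255
cluster B: (129/472)²·7.4²/25 = 0.1636134
Sum = 3.0390389 → 3.0390.

3.0390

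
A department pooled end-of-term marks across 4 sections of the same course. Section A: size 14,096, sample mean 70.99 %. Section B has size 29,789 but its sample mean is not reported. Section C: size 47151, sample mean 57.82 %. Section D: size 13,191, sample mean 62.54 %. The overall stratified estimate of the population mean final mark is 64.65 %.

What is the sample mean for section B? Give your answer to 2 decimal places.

73.40

Σ Nₕx̄ₕ = N·μ, so 29789·x̄_B = 104227·64.65 − (14096·70.99 + 47151·57.82 + 13191·62.54).
= 6738275.55 − 4551911 = 2186364.55.
x̄_B = 2186364.55 / 29789 = 73.3950... → 73.40.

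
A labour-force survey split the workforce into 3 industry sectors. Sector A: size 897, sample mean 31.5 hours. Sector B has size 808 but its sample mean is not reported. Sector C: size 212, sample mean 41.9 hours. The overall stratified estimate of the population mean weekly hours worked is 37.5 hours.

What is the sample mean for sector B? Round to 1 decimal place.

N = 897 + 808 + 212 = 1917.
Overall total = μ·N = 37.5·1917 = 71887.5.
Subtract the known strata: 897·31.5 + 212·41.9 = 37138.3.
Remaining total for sector B: 71887.5 − 37138.3 = 34749.2.
Divide by its size: 34749.2 / 808 = 43.006... → 43.0.

43.0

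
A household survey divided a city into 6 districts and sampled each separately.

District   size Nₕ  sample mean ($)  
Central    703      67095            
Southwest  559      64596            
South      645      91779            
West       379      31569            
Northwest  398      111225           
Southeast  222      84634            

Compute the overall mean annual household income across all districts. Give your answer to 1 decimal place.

74843.5

N = 703 + 559 + 645 + 379 + 398 + 222 = 2906.
Overall mean = Σ (Nₕ/N)·x̄ₕ — weight by population share, not a simple average.
Σ Nₕx̄ₕ = 703·67095 + 559·64596 + 645·91779 + 379·31569 + 398·111225 + 222·84634 = 47167785 + 36109164 + 59197455 + 11964651 + 44267550 + 18788748 = 217495353.
Divide by N: 217495353 / 2906 = 74843.549... → 74843.5.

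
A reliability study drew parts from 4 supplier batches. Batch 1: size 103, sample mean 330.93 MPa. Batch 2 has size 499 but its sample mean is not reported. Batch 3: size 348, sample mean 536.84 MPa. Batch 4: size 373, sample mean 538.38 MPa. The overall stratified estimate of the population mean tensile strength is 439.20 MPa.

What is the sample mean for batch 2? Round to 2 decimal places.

319.32

Σ Nₕx̄ₕ = N·μ, so 499·x̄_2 = 1323·439.20 − (103·330.93 + 348·536.84 + 373·538.38).
= 581061.6 − 421721.85 = 159339.75.
x̄_2 = 159339.75 / 499 = 319.3181... → 319.32.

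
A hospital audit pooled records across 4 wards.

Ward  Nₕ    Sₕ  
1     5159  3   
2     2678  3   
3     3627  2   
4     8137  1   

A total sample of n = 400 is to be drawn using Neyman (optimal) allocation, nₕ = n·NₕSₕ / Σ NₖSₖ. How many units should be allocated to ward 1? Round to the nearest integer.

Σ NₕSₕ = 5159·3 + 2678·3 + 3627·2 + 8137·1 = 38902.
Share for 1: 15477/38902 = 0.39785.
n_1 = 400 × 0.39785 = 159.138... → 159.

159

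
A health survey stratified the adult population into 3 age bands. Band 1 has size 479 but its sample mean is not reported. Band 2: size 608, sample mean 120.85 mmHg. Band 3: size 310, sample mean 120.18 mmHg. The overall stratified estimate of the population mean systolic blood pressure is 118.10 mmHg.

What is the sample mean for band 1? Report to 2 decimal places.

113.26

N = 479 + 608 + 310 = 1397.
Overall total = μ·N = 118.10·1397 = 164985.7.
Subtract the known strata: 608·120.85 + 310·120.18 = 110732.6.
Remaining total for band 1: 164985.7 − 110732.6 = 54253.1.
Divide by its size: 54253.1 / 479 = 113.2633... → 113.26.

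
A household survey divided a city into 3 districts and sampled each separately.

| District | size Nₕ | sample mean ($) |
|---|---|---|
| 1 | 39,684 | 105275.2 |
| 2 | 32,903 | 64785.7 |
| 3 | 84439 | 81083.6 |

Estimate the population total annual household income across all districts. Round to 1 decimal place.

1: 39684·105275.2 = 4177741036.8
2: 32903·64785.7 = 2131643887.1
3: 84439·81083.6 = 6846618100.4
τ̂ = Σ Nₕx̄ₕ = 13156003024.3.

13156003024.3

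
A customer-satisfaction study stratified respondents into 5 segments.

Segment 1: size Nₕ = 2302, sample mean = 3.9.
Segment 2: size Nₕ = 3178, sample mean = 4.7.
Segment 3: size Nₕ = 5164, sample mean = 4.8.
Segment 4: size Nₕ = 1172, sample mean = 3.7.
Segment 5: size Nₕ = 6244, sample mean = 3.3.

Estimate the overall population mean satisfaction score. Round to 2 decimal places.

4.08

x̄_st = (Σ Nₕx̄ₕ) / (Σ Nₕ) = (2302·3.9 + 3178·4.7 + 5164·4.8 + 1172·3.7 + 6244·3.3) / 18060
= 73643.2 / 18060 = 4.0777... → 4.08.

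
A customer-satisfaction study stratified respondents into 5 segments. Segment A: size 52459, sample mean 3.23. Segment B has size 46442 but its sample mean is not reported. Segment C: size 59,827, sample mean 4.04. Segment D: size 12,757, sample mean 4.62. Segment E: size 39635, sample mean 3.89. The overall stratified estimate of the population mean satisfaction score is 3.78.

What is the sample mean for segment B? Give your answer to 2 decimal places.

3.74

Σ Nₕx̄ₕ = N·μ, so 46442·x̄_B = 211120·3.78 − (52459·3.23 + 59827·4.04 + 12757·4.62 + 39635·3.89).
= 798033.6 − 624261.14 = 173772.46.
x̄_B = 173772.46 / 46442 = 3.7417... → 3.74.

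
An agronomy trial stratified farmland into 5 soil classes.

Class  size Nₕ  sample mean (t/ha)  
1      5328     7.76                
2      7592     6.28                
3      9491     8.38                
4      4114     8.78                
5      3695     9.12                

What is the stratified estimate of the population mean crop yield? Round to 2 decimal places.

x̄_st = (Σ Nₕx̄ₕ) / (Σ Nₕ) = (5328·7.76 + 7592·6.28 + 9491·8.38 + 4114·8.78 + 3695·9.12) / 30220
= 238376.94 / 30220 = 7.8881... → 7.89.

7.89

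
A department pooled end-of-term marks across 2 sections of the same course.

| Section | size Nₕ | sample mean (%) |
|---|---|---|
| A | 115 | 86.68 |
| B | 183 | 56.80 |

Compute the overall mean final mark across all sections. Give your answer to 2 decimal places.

N = 298; weights Wₕ = Nₕ/N = (0.3859, 0.6141).
x̄_st = Σ Wₕ·x̄ₕ = 0.3859·86.68 + 0.6141·56.80 ≈ 68.3309...
→ 68.33.

68.33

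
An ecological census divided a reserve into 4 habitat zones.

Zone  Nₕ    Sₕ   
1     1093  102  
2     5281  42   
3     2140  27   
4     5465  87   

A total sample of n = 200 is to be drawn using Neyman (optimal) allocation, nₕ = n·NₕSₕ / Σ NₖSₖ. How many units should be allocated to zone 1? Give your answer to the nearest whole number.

1: NₕSₕ = 1093·102 = 111486
2: NₕSₕ = 5281·42 = 221802
3: NₕSₕ = 2140·27 = 57780
4: NₕSₕ = 5465·87 = 475455
Σ NₕSₕ = 866523.
n_1 = 200·111486/866523 = 25.732... → 26.

26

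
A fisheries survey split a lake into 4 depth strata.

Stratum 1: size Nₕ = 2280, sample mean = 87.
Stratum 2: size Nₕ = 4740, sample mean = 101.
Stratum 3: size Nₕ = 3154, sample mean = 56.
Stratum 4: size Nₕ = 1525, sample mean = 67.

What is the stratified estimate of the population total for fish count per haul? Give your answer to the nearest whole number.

1: 2280·87 = 198360
2: 4740·101 = 478740
3: 3154·56 = 176624
4: 1525·67 = 102175
τ̂ = Σ Nₕx̄ₕ = 955899.

955899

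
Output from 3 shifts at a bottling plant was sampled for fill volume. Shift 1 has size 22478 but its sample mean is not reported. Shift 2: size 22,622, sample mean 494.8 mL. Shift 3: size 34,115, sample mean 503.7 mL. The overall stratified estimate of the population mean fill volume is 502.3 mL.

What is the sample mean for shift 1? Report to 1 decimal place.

N = 22478 + 22622 + 34115 = 79215.
Overall total = μ·N = 502.3·79215 = 39789694.5.
Subtract the known strata: 22622·494.8 + 34115·503.7 = 28377091.1.
Remaining total for shift 1: 39789694.5 − 28377091.1 = 11412603.4.
Divide by its size: 11412603.4 / 22478 = 507.723... → 507.7.

507.7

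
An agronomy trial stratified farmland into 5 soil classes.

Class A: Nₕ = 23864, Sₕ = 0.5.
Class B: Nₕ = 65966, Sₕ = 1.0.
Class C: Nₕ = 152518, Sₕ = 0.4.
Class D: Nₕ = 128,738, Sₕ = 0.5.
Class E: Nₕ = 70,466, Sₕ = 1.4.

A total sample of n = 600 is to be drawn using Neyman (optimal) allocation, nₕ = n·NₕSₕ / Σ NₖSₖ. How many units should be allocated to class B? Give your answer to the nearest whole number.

Σ NₕSₕ = 23864·0.5 + 65966·1.0 + 152518·0.4 + 128738·0.5 + 70466·1.4 = 301926.6.
Share for B: 65966/301926.6 = 0.21848.
n_B = 600 × 0.21848 = 131.090... → 131.

131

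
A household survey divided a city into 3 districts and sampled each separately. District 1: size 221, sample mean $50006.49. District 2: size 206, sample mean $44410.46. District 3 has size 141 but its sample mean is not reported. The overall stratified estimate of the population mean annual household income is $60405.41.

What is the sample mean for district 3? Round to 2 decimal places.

100072.93

Σ Nₕx̄ₕ = N·μ, so 141·x̄_3 = 568·60405.41 − (221·50006.49 + 206·44410.46).
= 34310272.88 − 20199989.05 = 14110283.83.
x̄_3 = 14110283.83 / 141 = 100072.9350... → 100072.93.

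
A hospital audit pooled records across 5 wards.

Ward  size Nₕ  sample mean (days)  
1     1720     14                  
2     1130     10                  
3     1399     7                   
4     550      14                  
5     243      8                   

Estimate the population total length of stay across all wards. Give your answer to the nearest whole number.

54817

Estimate total by summing Nₕ·x̄ₕ over strata.
1720·14 + 1130·10 + 1399·7 + 550·14 + 243·8 = 24080 + 11300 + 9793 + 7700 + 1944 = 54817.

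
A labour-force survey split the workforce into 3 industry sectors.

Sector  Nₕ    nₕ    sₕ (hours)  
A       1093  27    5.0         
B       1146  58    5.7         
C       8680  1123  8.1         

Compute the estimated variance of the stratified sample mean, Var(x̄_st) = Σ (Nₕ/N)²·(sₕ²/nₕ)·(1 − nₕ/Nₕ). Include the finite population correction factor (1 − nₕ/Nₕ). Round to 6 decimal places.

N = 10919. Term for each stratum: Wₕ²sₕ²/nₕ·(1−nₕ/Nₕ).
Var(x̄_st) = 0.009048735 + 0.005858272 + 0.032143539 = 0.047050546 → 0.047051.

0.047051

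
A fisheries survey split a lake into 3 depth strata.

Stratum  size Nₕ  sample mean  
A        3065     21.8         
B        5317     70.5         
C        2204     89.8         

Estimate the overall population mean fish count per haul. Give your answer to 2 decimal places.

N = 10586; weights Wₕ = Nₕ/N = (0.2895, 0.5023, 0.2082).
x̄_st = Σ Wₕ·x̄ₕ = 0.2895·21.8 + 0.5023·70.5 + 0.2082·89.8 ≈ 60.4180...
→ 60.42.

60.42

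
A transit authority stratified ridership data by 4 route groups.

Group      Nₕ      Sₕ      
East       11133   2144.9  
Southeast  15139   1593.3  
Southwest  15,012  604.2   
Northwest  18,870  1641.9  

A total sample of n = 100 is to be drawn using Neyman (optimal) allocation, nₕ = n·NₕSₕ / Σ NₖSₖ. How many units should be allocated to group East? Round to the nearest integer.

27

East: NₕSₕ = 11133·2144.9 = 23879171.7
Southeast: NₕSₕ = 15139·1593.3 = 24120968.7
Southwest: NₕSₕ = 15012·604.2 = 9070250.4
Northwest: NₕSₕ = 18870·1641.9 = 30982653
Σ NₕSₕ = 88053043.8.
n_East = 100·23879171.7/88053043.8 = 27.119... → 27.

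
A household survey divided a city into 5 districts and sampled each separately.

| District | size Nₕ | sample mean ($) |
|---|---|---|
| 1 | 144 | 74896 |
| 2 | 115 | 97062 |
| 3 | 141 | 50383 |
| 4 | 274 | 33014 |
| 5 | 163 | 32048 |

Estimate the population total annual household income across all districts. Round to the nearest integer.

43320817

Estimate total by summing Nₕ·x̄ₕ over strata.
144·74896 + 115·97062 + 141·50383 + 274·33014 + 163·32048 = 10785024 + 11162130 + 7104003 + 9045836 + 5223824 = 43320817.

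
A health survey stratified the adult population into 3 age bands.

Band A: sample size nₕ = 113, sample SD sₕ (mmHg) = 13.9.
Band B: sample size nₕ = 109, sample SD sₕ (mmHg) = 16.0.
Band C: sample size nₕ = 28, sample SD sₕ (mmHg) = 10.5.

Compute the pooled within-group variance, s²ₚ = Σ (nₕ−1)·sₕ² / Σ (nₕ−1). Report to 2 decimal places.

A: (113−1)·13.9² = 112·193.21 = 21639.52
B: (109−1)·16.0² = 108·256 = 27648
C: (28−1)·10.5² = 27·110.25 = 2976.75
Numerator = 52264.27; denominator = Σ(nₕ−1) = 247.
s²ₚ = 52264.27/247 = 211.5962... → 211.60.

211.60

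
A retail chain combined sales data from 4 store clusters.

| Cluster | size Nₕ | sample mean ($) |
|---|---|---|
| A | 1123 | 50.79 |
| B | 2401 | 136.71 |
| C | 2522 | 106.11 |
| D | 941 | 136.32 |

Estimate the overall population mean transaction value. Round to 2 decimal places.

N = 6987; weights Wₕ = Nₕ/N = (0.1607, 0.3436, 0.3610, 0.1347).
x̄_st = Σ Wₕ·x̄ₕ = 0.1607·50.79 + 0.3436·136.71 + 0.3610·106.11 + 0.1347·136.32 ≈ 111.8026...
→ 111.80.

111.80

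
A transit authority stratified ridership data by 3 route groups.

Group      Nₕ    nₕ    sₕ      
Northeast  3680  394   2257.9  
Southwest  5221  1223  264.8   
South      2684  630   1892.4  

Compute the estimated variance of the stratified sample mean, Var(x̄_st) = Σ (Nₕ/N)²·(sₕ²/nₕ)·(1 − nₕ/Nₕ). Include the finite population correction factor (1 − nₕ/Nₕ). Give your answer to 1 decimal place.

N = 11585. Term for each stratum: Wₕ²sₕ²/nₕ·(1−nₕ/Nₕ).
Var(x̄_st) = 1165.8334 + 8.9169 + 233.4943 = 1408.2445 → 1408.2.

1408.2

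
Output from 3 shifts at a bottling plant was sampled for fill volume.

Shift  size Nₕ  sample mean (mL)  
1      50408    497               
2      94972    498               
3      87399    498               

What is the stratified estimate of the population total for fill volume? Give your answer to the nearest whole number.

1: 50408·497 = 25052776
2: 94972·498 = 47296056
3: 87399·498 = 43524702
τ̂ = Σ Nₕx̄ₕ = 115873534.

115873534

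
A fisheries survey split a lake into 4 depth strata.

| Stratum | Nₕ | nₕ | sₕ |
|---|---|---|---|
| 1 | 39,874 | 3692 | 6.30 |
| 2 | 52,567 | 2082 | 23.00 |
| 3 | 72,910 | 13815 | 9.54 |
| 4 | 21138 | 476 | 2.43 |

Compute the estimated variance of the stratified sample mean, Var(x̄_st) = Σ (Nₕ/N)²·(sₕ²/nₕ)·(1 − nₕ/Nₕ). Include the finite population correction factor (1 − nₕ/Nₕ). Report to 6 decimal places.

0.020806

N = 186489; Wₕ = Nₕ/N.
stratum 1: (39874/186489)²·6.30²/3692·(1 − 3692/39874) = 0.000445959
stratum 2: (52567/186489)²·23.00²/2082·(1 − 2082/52567) = 0.019388493
stratum 3: (72910/186489)²·9.54²/13815·(1 − 13815/72910) = 0.000816164
stratum 4: (21138/186489)²·2.43²/476·(1 − 476/21138) = 0.000155789
Sum = 0.020806405 → 0.020806.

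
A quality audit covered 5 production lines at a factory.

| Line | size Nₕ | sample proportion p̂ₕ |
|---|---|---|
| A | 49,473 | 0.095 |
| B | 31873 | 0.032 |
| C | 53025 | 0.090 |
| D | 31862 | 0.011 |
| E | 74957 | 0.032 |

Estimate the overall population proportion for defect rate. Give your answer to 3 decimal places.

Wₕ = Nₕ/N with N = 241190: 0.2051, 0.1321, 0.2198, 0.1321, 0.3108.
p̂_st = 0.2051·0.095 + 0.1321·0.032 + 0.2198·0.090 + 0.1321·0.011 + 0.3108·0.032 ≈ 0.05490... → 0.055.

0.055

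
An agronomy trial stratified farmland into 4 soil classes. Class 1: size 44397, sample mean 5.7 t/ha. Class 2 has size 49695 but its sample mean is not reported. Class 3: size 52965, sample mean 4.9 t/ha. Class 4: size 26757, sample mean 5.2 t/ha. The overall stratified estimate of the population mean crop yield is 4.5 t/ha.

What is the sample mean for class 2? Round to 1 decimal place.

N = 44397 + 49695 + 52965 + 26757 = 173814.
Overall total = μ·N = 4.5·173814 = 782163.
Subtract the known strata: 44397·5.7 + 52965·4.9 + 26757·5.2 = 651727.8.
Remaining total for class 2: 782163 − 651727.8 = 130435.2.
Divide by its size: 130435.2 / 49695 = 2.625... → 2.6.

2.6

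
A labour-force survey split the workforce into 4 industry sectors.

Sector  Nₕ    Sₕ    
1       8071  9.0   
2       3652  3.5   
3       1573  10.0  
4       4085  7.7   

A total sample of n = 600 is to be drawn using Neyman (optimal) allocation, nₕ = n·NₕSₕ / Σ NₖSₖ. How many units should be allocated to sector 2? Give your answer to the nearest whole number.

1: NₕSₕ = 8071·9.0 = 72639
2: NₕSₕ = 3652·3.5 = 12782
3: NₕSₕ = 1573·10.0 = 15730
4: NₕSₕ = 4085·7.7 = 31454.5
Σ NₕSₕ = 132605.5.
n_2 = 600·12782/132605.5 = 57.835... → 58.

58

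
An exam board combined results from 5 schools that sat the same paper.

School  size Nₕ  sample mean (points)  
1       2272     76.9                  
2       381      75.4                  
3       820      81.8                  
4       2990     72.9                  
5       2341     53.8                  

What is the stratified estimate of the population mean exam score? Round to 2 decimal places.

N = 2272 + 381 + 820 + 2990 + 2341 = 8804.
The stratified mean weights each stratum mean by its population share Nₕ/N.
Σ Nₕx̄ₕ = 2272·76.9 + 381·75.4 + 820·81.8 + 2990·72.9 + 2341·53.8 = 174716.8 + 28727.4 + 67076 + 217971 + 125945.8 = 614437.
Divide by N: 614437 / 8804 = 69.7907... → 69.79.

69.79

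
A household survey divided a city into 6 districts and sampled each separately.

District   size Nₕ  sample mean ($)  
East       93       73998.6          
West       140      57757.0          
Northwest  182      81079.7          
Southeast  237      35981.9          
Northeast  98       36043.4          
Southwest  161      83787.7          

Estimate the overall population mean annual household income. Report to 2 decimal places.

N = 911; weights Wₕ = Nₕ/N = (0.1021, 0.1537, 0.1998, 0.2602, 0.1076, 0.1767).
x̄_st = Σ Wₕ·x̄ₕ = 0.1021·73998.6 + 0.1537·57757.0 + 0.1998·81079.7 + 0.2602·35981.9 + 0.1076·36043.4 + 0.1767·83787.7 ≈ 60674.1366...
→ 60674.14.

60674.14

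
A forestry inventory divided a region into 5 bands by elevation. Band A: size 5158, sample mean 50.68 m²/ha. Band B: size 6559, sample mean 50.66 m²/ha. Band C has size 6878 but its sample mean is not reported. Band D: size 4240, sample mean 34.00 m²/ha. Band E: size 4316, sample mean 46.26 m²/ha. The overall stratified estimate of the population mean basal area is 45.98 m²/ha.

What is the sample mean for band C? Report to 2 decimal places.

45.20

N = 5158 + 6559 + 6878 + 4240 + 4316 = 27151.
Overall total = μ·N = 45.98·27151 = 1248402.98.
Subtract the known strata: 5158·50.68 + 6559·50.66 + 4240·34.00 + 4316·46.26 = 937504.54.
Remaining total for band C: 1248402.98 − 937504.54 = 310898.44.
Divide by its size: 310898.44 / 6878 = 45.2019... → 45.20.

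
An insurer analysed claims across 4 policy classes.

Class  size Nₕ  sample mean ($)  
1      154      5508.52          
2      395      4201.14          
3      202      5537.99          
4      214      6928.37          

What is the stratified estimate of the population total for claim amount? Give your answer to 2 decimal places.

5109107.54

Estimate total by summing Nₕ·x̄ₕ over strata.
154·5508.52 + 395·4201.14 + 202·5537.99 + 214·6928.37 = 848312.08 + 1659450.3 + 1118673.98 + 1482671.18 = 5109107.54.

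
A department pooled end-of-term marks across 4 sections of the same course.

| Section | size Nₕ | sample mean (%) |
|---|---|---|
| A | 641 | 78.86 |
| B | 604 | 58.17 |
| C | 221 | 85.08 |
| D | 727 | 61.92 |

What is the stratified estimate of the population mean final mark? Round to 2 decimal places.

68.17

N = 2193; weights Wₕ = Nₕ/N = (0.2923, 0.2754, 0.1008, 0.3315).
x̄_st = Σ Wₕ·x̄ₕ = 0.2923·78.86 + 0.2754·58.17 + 0.1008·85.08 + 0.3315·61.92 ≈ 68.1726...
→ 68.17.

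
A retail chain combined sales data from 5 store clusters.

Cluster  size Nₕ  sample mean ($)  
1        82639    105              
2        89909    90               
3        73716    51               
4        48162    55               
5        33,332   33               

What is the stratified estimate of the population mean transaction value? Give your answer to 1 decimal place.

N = 327758; weights Wₕ = Nₕ/N = (0.2521, 0.2743, 0.2249, 0.1469, 0.1017).
x̄_st = Σ Wₕ·x̄ₕ = 0.2521·105 + 0.2743·90 + 0.2249·51 + 0.1469·55 + 0.1017·33 ≈ 74.071...
→ 74.1.

74.1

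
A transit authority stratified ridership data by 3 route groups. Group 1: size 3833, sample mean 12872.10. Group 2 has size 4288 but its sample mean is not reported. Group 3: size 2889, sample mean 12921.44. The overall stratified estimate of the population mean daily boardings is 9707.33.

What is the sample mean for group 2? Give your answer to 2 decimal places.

4712.90

N = 3833 + 4288 + 2889 = 11010.
Overall total = μ·N = 9707.33·11010 = 106877703.3.
Subtract the known strata: 3833·12872.10 + 2889·12921.44 = 86668799.46.
Remaining total for group 2: 106877703.3 − 86668799.46 = 20208903.84.
Divide by its size: 20208903.84 / 4288 = 4712.8974... → 4712.90.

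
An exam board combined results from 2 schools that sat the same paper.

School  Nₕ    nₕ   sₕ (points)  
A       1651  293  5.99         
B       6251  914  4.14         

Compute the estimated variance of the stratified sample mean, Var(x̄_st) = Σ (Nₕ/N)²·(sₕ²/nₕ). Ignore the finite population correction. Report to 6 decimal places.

0.017081

N = 7902. Term for each stratum: Wₕ²sₕ²/nₕ.
Var(x̄_st) = 0.005345719 + 0.011734901 = 0.017080620 → 0.017081.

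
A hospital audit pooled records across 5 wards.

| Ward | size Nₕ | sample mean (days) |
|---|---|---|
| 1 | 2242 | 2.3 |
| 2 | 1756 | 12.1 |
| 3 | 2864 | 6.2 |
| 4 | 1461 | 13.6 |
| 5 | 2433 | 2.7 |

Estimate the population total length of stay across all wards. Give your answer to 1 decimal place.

Population total = Σ Nₕ·x̄ₕ (each stratum's size times its mean).
2242·2.3 + 1756·12.1 + 2864·6.2 + 1461·13.6 + 2433·2.7 = 5156.6 + 21247.6 + 17756.8 + 19869.6 + 6569.1 = 70599.7.

70599.7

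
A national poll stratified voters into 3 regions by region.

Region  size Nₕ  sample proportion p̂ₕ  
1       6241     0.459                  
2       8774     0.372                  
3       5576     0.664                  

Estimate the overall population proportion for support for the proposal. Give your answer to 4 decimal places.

0.4774

Wₕ = Nₕ/N with N = 20591: 0.3031, 0.4261, 0.2708.
p̂_st = 0.3031·0.459 + 0.4261·0.372 + 0.2708·0.664 ≈ 0.477442... → 0.4774.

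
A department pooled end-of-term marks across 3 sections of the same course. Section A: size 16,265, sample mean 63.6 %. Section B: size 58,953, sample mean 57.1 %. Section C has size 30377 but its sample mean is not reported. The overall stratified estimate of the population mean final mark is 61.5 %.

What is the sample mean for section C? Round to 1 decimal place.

Σ Nₕx̄ₕ = N·μ, so 30377·x̄_C = 105595·61.5 − (16265·63.6 + 58953·57.1).
= 6494092.5 − 4400670.3 = 2093422.2.
x̄_C = 2093422.2 / 30377 = 68.915... → 68.9.

68.9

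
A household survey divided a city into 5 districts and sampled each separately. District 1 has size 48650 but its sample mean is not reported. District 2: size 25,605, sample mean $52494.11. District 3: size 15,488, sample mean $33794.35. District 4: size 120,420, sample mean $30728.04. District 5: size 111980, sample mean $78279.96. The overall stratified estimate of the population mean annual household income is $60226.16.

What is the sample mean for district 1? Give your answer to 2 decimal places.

Σ Nₕx̄ₕ = N·μ, so 48650·x̄_1 = 322143·60226.16 − (25605·52494.11 + 15488·33794.35 + 120420·30728.04 + 111980·78279.96).
= 19401435860.88 − 14333579076.95 = 5067856783.93.
x̄_1 = 5067856783.93 / 48650 = 104169.7181... → 104169.72.

104169.72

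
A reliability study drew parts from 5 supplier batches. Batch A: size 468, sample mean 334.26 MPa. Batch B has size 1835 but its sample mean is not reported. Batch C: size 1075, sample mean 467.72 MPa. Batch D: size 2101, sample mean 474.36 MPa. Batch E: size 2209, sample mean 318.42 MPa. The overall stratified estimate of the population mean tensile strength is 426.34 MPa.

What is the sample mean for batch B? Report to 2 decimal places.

Σ Nₕx̄ₕ = N·μ, so 1835·x̄_B = 7688·426.34 − (468·334.26 + 1075·467.72 + 2101·474.36 + 2209·318.42).
= 3277701.92 − 2359252.82 = 918449.1.
x̄_B = 918449.1 / 1835 = 500.5172... → 500.52.

500.52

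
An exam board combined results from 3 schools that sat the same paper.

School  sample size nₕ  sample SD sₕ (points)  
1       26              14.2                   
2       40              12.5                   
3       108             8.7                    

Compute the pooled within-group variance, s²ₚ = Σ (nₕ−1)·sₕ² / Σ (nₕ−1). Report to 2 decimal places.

112.48

Degrees of freedom: 25 + 39 + 107 = 171.
Σ(nₕ−1)sₕ² = 25·201.64 + 39·156.25 + 107·75.69 = 19233.58.
s²ₚ = 19233.58 / 171 = 112.4771... → 112.48.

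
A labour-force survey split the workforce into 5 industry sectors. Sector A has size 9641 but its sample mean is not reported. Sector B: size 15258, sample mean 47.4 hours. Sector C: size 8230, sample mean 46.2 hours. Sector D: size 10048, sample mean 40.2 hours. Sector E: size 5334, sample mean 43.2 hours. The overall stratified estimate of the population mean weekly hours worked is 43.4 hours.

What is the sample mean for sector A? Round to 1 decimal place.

38.1

N = 9641 + 15258 + 8230 + 10048 + 5334 = 48511.
Overall total = μ·N = 43.4·48511 = 2105377.4.
Subtract the known strata: 15258·47.4 + 8230·46.2 + 10048·40.2 + 5334·43.2 = 1737813.6.
Remaining total for sector A: 2105377.4 − 1737813.6 = 367563.8.
Divide by its size: 367563.8 / 9641 = 38.125... → 38.1.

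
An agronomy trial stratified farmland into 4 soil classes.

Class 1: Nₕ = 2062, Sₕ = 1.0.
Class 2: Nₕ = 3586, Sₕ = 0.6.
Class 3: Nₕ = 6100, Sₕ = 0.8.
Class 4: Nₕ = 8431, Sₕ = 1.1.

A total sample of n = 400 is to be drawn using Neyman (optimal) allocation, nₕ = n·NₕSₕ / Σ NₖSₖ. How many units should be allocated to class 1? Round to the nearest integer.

45

Σ NₕSₕ = 2062·1.0 + 3586·0.6 + 6100·0.8 + 8431·1.1 = 18367.7.
Share for 1: 2062/18367.7 = 0.11226.
n_1 = 400 × 0.11226 = 44.905... → 45.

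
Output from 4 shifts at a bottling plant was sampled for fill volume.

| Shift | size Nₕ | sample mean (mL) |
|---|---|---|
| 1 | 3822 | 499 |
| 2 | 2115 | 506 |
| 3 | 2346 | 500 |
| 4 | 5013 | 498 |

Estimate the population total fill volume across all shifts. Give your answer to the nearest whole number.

1: 3822·499 = 1907178
2: 2115·506 = 1070190
3: 2346·500 = 1173000
4: 5013·498 = 2496474
τ̂ = Σ Nₕx̄ₕ = 6646842.

6646842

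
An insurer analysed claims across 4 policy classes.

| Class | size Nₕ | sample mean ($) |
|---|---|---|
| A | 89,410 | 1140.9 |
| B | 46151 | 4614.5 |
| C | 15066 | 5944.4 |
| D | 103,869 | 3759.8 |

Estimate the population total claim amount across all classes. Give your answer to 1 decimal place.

795056655.1

A: 89410·1140.9 = 102007869
B: 46151·4614.5 = 212963789.5
C: 15066·5944.4 = 89558330.4
D: 103869·3759.8 = 390526666.2
τ̂ = Σ Nₕx̄ₕ = 795056655.1.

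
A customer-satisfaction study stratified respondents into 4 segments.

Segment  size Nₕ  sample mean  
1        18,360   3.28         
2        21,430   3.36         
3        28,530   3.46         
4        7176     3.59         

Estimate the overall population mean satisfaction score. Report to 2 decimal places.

x̄_st = (Σ Nₕx̄ₕ) / (Σ Nₕ) = (18360·3.28 + 21430·3.36 + 28530·3.46 + 7176·3.59) / 75496
= 256701.24 / 75496 = 3.4002... → 3.40.

3.40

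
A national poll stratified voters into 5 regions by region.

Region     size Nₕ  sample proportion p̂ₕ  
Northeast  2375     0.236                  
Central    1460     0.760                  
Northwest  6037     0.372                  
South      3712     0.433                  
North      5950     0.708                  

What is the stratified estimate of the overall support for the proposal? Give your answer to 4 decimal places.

Wₕ = Nₕ/N with N = 19534: 0.1216, 0.0747, 0.3091, 0.1900, 0.3046.
p̂_st = 0.1216·0.236 + 0.0747·0.760 + 0.3091·0.372 + 0.1900·0.433 + 0.3046·0.708 ≈ 0.498401... → 0.4984.

0.4984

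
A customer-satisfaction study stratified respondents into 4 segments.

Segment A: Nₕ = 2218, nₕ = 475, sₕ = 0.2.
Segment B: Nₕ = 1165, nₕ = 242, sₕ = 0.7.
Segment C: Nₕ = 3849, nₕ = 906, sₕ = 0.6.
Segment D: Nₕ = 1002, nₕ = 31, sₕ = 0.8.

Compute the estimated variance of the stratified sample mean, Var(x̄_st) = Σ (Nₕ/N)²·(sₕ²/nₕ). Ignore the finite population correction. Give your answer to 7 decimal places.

N = 8234. Term for each stratum: Wₕ²sₕ²/nₕ.
Var(x̄_st) = 0.0000061104 + 0.0000405332 + 0.0000868257 + 0.0003057257 = 0.0004391950 → 0.0004392.

0.0004392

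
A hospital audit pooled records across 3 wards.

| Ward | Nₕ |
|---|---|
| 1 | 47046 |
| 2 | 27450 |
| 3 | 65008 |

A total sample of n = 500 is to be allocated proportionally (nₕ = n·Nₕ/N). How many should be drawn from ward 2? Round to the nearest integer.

98

Share of ward 2 = 27450/139504 = 0.19677.
Allocate 500 × 0.19677 = 98.384... → 98.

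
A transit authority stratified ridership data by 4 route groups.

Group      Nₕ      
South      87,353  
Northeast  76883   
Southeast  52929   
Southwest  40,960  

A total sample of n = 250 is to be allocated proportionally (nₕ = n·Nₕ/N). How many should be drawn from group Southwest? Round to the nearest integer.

Share of group Southwest = 40960/258125 = 0.15868.
Allocate 250 × 0.15868 = 39.671... → 40.

40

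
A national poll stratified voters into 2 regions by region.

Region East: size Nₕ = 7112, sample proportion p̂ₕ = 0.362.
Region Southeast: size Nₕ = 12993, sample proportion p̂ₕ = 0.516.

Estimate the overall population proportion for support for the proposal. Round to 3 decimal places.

N = 7112 + 12993 = 20105.
Overall proportion = Σ (Nₕ/N)·p̂ₕ.
Σ Nₕp̂ₕ = 2574.544 + 6704.388 = 9278.932.
9278.932 / 20105 = 0.46152... → 0.462.

0.462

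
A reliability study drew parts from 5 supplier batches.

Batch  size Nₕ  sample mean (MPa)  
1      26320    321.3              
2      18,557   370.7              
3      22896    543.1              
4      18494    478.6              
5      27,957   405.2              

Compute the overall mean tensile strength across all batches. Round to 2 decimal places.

x̄_st = (Σ Nₕx̄ₕ) / (Σ Nₕ) = (26320·321.3 + 18557·370.7 + 22896·543.1 + 18494·478.6 + 27957·405.2) / 114224
= 47949918.3 / 114224 = 419.7885... → 419.79.

419.79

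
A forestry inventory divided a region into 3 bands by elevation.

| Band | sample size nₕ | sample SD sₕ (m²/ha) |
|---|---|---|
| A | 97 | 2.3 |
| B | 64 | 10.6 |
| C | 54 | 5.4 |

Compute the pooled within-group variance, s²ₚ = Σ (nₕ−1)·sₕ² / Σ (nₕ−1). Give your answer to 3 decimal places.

Degrees of freedom: 96 + 63 + 53 = 212.
Σ(nₕ−1)sₕ² = 96·5.29 + 63·112.36 + 53·29.16 = 9132.
s²ₚ = 9132 / 212 = 43.07547... → 43.075.

43.075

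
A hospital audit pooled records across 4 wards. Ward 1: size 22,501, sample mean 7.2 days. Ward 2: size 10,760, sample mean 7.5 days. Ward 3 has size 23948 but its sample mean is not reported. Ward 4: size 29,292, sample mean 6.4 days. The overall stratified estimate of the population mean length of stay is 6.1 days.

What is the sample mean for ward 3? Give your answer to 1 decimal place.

4.1

Σ Nₕx̄ₕ = N·μ, so 23948·x̄_3 = 86501·6.1 − (22501·7.2 + 10760·7.5 + 29292·6.4).
= 527656.1 − 430176 = 97480.1.
x̄_3 = 97480.1 / 23948 = 4.070... → 4.1.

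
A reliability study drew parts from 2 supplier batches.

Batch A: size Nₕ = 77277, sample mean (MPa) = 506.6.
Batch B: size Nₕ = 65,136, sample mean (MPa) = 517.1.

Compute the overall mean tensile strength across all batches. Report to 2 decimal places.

511.40

N = 77277 + 65136 = 142413.
The stratified mean weights each stratum mean by its population share Nₕ/N.
Σ Nₕx̄ₕ = 77277·506.6 + 65136·517.1 = 39148528.2 + 33681825.6 = 72830353.8.
Divide by N: 72830353.8 / 142413 = 511.4024... → 511.40.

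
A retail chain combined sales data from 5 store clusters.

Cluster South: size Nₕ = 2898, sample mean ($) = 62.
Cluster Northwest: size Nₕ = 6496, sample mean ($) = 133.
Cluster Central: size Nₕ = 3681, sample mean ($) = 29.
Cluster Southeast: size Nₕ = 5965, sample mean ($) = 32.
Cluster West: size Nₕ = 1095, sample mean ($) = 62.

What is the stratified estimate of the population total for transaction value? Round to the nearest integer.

Population total = Σ Nₕ·x̄ₕ (each stratum's size times its mean).
2898·62 + 6496·133 + 3681·29 + 5965·32 + 1095·62 = 179676 + 863968 + 106749 + 190880 + 67890 = 1409163.

1409163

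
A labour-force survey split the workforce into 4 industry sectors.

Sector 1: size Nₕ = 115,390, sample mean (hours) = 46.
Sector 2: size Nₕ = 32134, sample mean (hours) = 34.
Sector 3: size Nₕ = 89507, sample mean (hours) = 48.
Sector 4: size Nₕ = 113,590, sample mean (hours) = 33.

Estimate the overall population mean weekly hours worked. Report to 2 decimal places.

N = 350621; weights Wₕ = Nₕ/N = (0.3291, 0.0916, 0.2553, 0.3240).
x̄_st = Σ Wₕ·x̄ₕ = 0.3291·46 + 0.0916·34 + 0.2553·48 + 0.3240·33 ≈ 41.1992...
→ 41.20.

41.20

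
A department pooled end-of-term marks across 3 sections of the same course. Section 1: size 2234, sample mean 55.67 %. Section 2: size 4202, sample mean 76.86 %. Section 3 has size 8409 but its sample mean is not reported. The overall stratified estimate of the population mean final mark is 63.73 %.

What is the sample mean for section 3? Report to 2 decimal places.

59.31

N = 2234 + 4202 + 8409 = 14845.
Overall total = μ·N = 63.73·14845 = 946071.85.
Subtract the known strata: 2234·55.67 + 4202·76.86 = 447332.5.
Remaining total for section 3: 946071.85 − 447332.5 = 498739.35.
Divide by its size: 498739.35 / 8409 = 59.3102... → 59.31.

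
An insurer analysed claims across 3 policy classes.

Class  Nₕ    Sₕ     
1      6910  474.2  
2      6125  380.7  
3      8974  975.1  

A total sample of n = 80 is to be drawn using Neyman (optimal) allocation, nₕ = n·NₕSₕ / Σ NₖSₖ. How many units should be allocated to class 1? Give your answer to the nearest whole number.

Σ NₕSₕ = 6910·474.2 + 6125·380.7 + 8974·975.1 = 14359056.9.
Share for 1: 3276722/14359056.9 = 0.22820.
n_1 = 80 × 0.22820 = 18.256... → 18.

18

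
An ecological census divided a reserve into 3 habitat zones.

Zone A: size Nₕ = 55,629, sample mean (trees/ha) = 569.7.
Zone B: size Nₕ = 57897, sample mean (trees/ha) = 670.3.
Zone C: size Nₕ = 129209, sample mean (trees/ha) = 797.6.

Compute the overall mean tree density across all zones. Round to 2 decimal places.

715.01

x̄_st = (Σ Nₕx̄ₕ) / (Σ Nₕ) = (55629·569.7 + 57897·670.3 + 129209·797.6) / 242735
= 173557298.8 / 242735 = 715.0073... → 715.01.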